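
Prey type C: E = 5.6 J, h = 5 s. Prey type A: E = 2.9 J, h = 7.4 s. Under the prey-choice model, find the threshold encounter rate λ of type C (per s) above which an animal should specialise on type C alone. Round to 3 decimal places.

The zero-one rule: include type A iff E₂/h₂ > λE₁/(1+λh₁). Equality gives the switch point.
λE₁h₂ = E₂ + λE₂h₁ ⇒ λ = E₂/(E₁h₂ − E₂h₁) = 2.9/(41.44 − 14.5) = 0.1076 per s.

0.108 per s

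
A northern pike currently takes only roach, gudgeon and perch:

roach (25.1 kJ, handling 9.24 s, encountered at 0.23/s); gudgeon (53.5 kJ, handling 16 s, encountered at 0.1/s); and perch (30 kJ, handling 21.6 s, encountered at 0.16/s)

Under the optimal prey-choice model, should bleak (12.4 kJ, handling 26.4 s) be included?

No

Current rate: (0.23×25.1 + 0.1×53.5 + 0.16×30)/(1 + 0.23×9.24 + 0.1×16 + 0.16×21.6) = 1.946 kJ/s.
Profitability of bleak: 12.4/26.4 = 0.4697 kJ/s.
Since 0.4697 < R, time spent handling bleak is better spent searching.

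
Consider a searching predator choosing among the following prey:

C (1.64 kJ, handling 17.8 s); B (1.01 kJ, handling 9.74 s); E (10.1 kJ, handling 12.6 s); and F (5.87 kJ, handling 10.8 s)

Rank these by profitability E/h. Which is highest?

E

Profitability E/h (kJ/s): C = 1.64/17.8 = 0.0921, B = 1.01/9.74 = 0.104, E = 10.1/12.6 = 0.802, F = 5.87/10.8 = 0.544.
Ranked: E > F > B > C.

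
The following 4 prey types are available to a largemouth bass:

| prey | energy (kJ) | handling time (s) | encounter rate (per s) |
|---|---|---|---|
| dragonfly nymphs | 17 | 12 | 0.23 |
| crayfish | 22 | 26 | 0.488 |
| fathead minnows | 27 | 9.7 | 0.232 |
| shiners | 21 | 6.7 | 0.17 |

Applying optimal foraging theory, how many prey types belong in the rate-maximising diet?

Rank by E/h (kJ/s): shiners 3.13, fathead minnows 2.78, dragonfly nymphs 1.42, crayfish 0.846. Include each in turn until the next type's E/h falls below the running intake rate.
Rate on top 1: 1.669. fathead minnows: 2.78 > 1.669 → include.
Rate on top 2: 2.24. dragonfly nymphs: 1.42 < 2.24 → exclude; stop.
Optimal diet: shiners, fathead minnows — 2 of 4 types.

2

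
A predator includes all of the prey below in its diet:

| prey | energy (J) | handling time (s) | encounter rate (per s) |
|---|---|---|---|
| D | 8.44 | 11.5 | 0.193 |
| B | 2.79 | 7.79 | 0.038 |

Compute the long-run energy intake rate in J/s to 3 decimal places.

R = (0.193×8.44 + 0.038×2.79) / (1 + 0.193×11.5 + 0.038×7.79) = 1.735/3.516 = 0.4935 J/s.

0.494 J/s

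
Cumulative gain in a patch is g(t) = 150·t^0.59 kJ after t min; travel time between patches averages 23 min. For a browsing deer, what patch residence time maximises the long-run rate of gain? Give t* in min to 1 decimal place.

33.1 min

Maximise g(t)/(T+t): set derivative to zero → g'(t)(T+t) = g(t).
g'(t) = 0.59·150·t^-0.41. Setting 0.59·150·t^-0.41 = 150·t^0.59/(23+t) gives 0.59(23+t) = t, so 0.41·t = 0.59×23.
t* = 0.59×23/0.41 = 33.1 min.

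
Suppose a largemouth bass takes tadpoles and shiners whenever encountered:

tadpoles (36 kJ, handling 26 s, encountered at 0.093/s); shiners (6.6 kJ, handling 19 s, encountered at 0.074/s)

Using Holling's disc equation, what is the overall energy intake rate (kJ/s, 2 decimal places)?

0.80 kJ/s

R = (0.093×36 + 0.074×6.6) / (1 + 0.093×26 + 0.074×19) = 3.836/4.824 = 0.7953 kJ/s.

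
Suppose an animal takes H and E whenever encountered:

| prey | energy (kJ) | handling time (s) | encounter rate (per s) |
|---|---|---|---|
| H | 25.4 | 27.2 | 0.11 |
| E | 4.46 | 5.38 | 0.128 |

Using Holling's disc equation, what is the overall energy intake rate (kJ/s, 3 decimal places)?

R = Σλ_iE_i / (1 + Σλ_ih_i)
Numerator: 0.11×25.4 + 0.128×4.46 = 3.365
Denominator: 1 + 0.11×27.2 + 0.128×5.38 = 4.681
R = 3.365/4.681 = 0.7189 kJ/s

0.719 kJ/s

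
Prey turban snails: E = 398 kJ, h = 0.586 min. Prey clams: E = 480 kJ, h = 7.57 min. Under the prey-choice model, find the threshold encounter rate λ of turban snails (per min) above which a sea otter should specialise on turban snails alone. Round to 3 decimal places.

0.176 per min

The zero-one rule: include clams iff E₂/h₂ > λE₁/(1+λh₁). Equality gives the switch point.
λE₁h₂ = E₂ + λE₂h₁ ⇒ λ = E₂/(E₁h₂ − E₂h₁) = 480/(3013 − 281.3) = 0.1757 per min.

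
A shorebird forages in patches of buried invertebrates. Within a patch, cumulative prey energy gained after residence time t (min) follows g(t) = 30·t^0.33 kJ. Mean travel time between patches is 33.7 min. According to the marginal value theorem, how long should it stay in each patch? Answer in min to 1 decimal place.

Optimal t* satisfies g'(t*) = g(t*)/(T + t*).
g'(t) = 0.33·30·t^-0.67. Setting 0.33·30·t^-0.67 = 30·t^0.33/(33.7+t) gives 0.33(33.7+t) = t, so 0.67·t = 0.33×33.7.
t* = 0.33×33.7/0.67 = 16.6 min.

16.6 min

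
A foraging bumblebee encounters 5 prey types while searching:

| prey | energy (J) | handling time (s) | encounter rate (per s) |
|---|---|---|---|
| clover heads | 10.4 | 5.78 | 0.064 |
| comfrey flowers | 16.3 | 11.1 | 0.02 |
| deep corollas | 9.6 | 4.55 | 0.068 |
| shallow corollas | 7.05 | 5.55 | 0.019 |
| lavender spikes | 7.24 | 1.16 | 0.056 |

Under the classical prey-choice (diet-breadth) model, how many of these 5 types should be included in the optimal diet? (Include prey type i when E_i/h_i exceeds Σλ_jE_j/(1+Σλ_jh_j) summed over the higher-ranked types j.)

5

Rank by E/h (J/s): lavender spikes 6.24, deep corollas 2.11, clover heads 1.8, comfrey flowers 1.47, shallow corollas 1.27. Include each in turn until the next type's E/h falls below the running intake rate.
Rate on top 1: 0.3807. deep corollas: 2.11 > 0.3807 → include.
Rate on top 2: 0.77. clover heads: 1.8 > 0.77 → include.
Rate on top 3: 0.9883. comfrey flowers: 1.47 > 0.9883 → include.
Rate on top 4: 1.042. shallow corollas: 1.27 > 1.042 → include.
Optimal diet: lavender spikes, deep corollas, clover heads, comfrey flowers, shallow corollas — 5 of 5 types.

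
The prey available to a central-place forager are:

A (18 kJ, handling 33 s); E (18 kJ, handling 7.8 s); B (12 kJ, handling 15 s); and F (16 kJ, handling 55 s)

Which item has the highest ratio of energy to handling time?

E

Profitability E/h (kJ/s): A = 18/33 = 0.545, E = 18/7.8 = 2.31, B = 12/15 = 0.8, F = 16/55 = 0.291.
Ranked: E > B > A > F.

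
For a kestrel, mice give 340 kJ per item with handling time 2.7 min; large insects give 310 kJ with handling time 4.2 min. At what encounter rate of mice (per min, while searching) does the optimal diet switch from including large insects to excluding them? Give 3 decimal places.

The zero-one rule: include large insects iff E₂/h₂ > λE₁/(1+λh₁). Equality gives the switch point.
λE₁h₂ = E₂ + λE₂h₁ ⇒ λ = E₂/(E₁h₂ − E₂h₁) = 310/(1428 − 837) = 0.5245 per min.

0.525 per min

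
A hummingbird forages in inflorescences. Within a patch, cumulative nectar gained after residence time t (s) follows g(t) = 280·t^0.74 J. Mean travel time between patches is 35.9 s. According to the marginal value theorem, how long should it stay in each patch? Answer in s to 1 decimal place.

102.2 s

By the marginal value theorem, leave when the instantaneous gain rate g'(t) equals the habitat-wide average g(t)/(T + t).
g'(t) = 0.74·280·t^-0.26. Setting 0.74·280·t^-0.26 = 280·t^0.74/(35.9+t) gives 0.74(35.9+t) = t, so 0.26·t = 0.74×35.9.
t* = 0.74×35.9/0.26 = 102.2 s.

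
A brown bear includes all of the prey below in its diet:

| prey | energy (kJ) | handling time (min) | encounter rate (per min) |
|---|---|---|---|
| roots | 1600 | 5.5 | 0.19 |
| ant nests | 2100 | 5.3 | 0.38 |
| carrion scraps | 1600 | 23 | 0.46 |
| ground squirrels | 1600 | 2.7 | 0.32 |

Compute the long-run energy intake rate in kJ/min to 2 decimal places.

Energy encountered per unit search time: 0.19×1600 + 0.38×2100 + 0.46×1600 + 0.32×1600 = 2350 kJ/min.
Handling time per unit search time: 0.19×5.5 + 0.38×5.3 + 0.46×23 + 0.32×2.7 = 14.5.
Rate = 2350/(1 + 14.5) = 151.6 kJ/min.

151.58 kJ/min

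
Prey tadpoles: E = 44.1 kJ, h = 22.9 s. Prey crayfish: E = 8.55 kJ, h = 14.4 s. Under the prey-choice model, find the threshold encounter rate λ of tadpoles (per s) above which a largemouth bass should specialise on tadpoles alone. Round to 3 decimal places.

0.019 per s

Drop crayfish once their profitability E₂/h₂ falls below the rate achievable on tadpoles alone: E₂/h₂ = λE₁/(1 + λh₁).
Solve for λ: λE₁h₂ = E₂(1 + λh₁) → λ(E₁h₂ − E₂h₁) = E₂ → λ = E₂/(E₁h₂ − E₂h₁).
λ = 8.55/(44.1×14.4 − 8.55×22.9) = 8.55/439.2 = 0.01947 per s.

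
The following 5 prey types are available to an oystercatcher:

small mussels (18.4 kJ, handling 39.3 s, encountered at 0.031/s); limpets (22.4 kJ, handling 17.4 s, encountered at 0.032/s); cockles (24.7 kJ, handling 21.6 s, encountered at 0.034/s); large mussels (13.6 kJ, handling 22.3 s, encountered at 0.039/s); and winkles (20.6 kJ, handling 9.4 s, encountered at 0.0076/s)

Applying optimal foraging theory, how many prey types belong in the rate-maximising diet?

Profitabilities (E/h, kJ/s): winkles 2.19, limpets 1.29, cockles 1.14, large mussels 0.61, small mussels 0.468. Add prey in this order while the next type's profitability exceeds the intake rate on those already taken.
Rate on top 1: 0.1461. limpets: 1.29 > 0.1461 → include.
Rate on top 2: 0.5364. cockles: 1.14 > 0.5364 → include.
Rate on top 3: 0.7251. large mussels: 0.61 < 0.7251 → exclude; stop.
Optimal diet: winkles, limpets, cockles — 3 of 5 types.

3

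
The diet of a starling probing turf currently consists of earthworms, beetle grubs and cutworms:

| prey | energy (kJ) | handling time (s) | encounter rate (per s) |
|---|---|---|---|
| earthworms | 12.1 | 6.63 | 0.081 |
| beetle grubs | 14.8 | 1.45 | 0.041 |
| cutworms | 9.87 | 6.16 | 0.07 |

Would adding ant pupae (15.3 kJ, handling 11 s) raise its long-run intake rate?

Yes

Intake rate on the current diet: R = (0.081×12.1 + 0.041×14.8 + 0.07×9.87) / (1 + 0.081×6.63 + 0.041×1.45 + 0.07×6.16) = 2.278/2.028 = 1.123 kJ/s.
Profitability of ant pupae: 15.3/11 = 1.391 kJ/s.
Since 1.391 > R, including ant pupae increases the long-run rate.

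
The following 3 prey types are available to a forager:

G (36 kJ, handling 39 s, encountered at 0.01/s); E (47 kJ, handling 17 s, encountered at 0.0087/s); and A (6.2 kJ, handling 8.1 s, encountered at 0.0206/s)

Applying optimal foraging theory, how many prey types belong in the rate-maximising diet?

Profitabilities (E/h, kJ/s): E 2.76, G 0.923, A 0.765. Add prey in this order while the next type's profitability exceeds the intake rate on those already taken.
Rate on top 1: 0.3562. G: 0.923 > 0.3562 → include.
Rate on top 2: 0.5. A: 0.765 > 0.5 → include.
Optimal diet: E, G, A — 3 of 3 types.

3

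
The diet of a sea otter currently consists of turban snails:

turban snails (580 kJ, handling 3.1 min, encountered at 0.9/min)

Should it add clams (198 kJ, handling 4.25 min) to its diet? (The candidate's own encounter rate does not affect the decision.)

No

Intake rate on the current diet: R = (0.9×580) / (1 + 0.9×3.1) = 522/3.79 = 137.7 kJ/min.
Profitability of clams: 198/4.25 = 46.59 kJ/min.
Since 46.59 < R, time spent handling clams is better spent searching.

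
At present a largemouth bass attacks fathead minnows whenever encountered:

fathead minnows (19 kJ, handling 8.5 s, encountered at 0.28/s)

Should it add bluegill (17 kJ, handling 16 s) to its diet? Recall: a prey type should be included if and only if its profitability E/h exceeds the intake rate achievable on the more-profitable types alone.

Current rate: (0.28×19)/(1 + 0.28×8.5) = 1.574 kJ/s.
bluegill: E/h = 17/16 = 1.062 kJ/s.
Since 1.062 < R, time spent handling bluegill is better spent searching.

No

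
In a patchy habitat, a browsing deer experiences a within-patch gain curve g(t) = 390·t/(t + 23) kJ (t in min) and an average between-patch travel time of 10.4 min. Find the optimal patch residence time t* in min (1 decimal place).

15.5 min

Maximise g(t)/(T+t): set derivative to zero → g'(t)(T+t) = g(t).
g'(t) = 390·23/(t + 23)². Setting 390·23/(t+23)² = 390t/[(t+23)(10.4+t)] gives 23(10.4+t) = t(t+23), so t² = 23×10.4 = 239.2.
t* = √239.2 = 15.47 min.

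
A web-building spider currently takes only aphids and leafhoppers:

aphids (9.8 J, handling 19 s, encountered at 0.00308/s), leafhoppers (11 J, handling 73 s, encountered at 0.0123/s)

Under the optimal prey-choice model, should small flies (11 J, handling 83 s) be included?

Intake rate on the current diet: R = (0.00308×9.8 + 0.0123×11) / (1 + 0.00308×19 + 0.0123×73) = 0.1655/1.956 = 0.08459 J/s.
small flies: E/h = 11/83 = 0.1325 J/s.
0.1325 > 0.08459, so adding small flies raises the average — include it.

Yes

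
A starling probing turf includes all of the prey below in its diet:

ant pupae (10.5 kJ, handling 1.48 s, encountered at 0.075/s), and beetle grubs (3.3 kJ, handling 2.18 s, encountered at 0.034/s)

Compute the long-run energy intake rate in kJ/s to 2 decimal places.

0.76 kJ/s

Energy encountered per unit search time: 0.075×10.5 + 0.034×3.3 = 0.8997 kJ/s.
Handling time per unit search time: 0.075×1.48 + 0.034×2.18 = 0.1851.
Rate = 0.8997/(1 + 0.1851) = 0.7592 kJ/s.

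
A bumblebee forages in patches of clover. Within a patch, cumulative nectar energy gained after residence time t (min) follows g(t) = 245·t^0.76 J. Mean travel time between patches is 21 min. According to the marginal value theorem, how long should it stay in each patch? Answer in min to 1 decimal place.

Optimal t* satisfies g'(t*) = g(t*)/(T + t*).
g'(t) = 0.76·245·t^-0.24. Setting 0.76·245·t^-0.24 = 245·t^0.76/(21+t) gives 0.76(21+t) = t, so 0.24·t = 0.76×21.
t* = 0.76×21/0.24 = 66.5 min.

66.5 min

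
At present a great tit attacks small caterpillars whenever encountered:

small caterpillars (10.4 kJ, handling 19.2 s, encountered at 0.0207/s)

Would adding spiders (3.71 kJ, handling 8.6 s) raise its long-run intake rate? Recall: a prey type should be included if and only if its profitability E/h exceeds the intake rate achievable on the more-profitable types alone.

Yes

On small caterpillars alone, R = ΣλE/(1+Σλh) = 0.2153/1.397 = 0.1541 kJ/s.
spiders: E/h = 3.71/8.6 = 0.4314 kJ/s.
Since 0.4314 > R, including spiders increases the long-run rate.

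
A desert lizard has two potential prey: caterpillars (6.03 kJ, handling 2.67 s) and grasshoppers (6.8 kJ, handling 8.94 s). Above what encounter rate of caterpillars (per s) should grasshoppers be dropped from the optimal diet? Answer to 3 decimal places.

The zero-one rule: include grasshoppers iff E₂/h₂ > λE₁/(1+λh₁). Equality gives the switch point.
λE₁h₂ = E₂ + λE₂h₁ ⇒ λ = E₂/(E₁h₂ − E₂h₁) = 6.8/(53.91 − 18.16) = 0.1902 per s.

0.190 per s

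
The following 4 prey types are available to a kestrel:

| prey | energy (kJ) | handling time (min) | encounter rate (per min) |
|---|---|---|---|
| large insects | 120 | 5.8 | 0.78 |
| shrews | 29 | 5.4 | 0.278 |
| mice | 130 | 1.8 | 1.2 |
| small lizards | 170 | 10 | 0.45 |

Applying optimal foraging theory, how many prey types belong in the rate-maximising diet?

E/h in descending order: mice 72.2, large insects 20.7, small lizards 17, shrews 5.37 kJ/min. The optimal diet is the largest prefix of this list for which every included type satisfies E_i/h_i > R on the types above it.
Rate on top 1: 49.37. large insects: 20.7 < 49.37 → exclude; stop.
Optimal diet: mice — 1 of 4 types.

1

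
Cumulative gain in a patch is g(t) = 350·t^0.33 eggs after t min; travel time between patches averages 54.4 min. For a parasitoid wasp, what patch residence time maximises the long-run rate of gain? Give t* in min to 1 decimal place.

Maximise g(t)/(T+t): set derivative to zero → g'(t)(T+t) = g(t).
g'(t) = 0.33·350·t^-0.67. Setting 0.33·350·t^-0.67 = 350·t^0.33/(54.4+t) gives 0.33(54.4+t) = t, so 0.67·t = 0.33×54.4.
t* = 0.33×54.4/0.67 = 26.79 min.

26.8 min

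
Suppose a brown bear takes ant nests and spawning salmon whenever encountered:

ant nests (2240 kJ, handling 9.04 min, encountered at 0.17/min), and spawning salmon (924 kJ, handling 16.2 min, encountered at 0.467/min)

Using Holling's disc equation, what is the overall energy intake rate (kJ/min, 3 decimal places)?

Energy encountered per unit search time: 0.17×2240 + 0.467×924 = 812.3 kJ/min.
Handling time per unit search time: 0.17×9.04 + 0.467×16.2 = 9.102.
Rate = 812.3/(1 + 9.102) = 80.41 kJ/min.

80.409 kJ/min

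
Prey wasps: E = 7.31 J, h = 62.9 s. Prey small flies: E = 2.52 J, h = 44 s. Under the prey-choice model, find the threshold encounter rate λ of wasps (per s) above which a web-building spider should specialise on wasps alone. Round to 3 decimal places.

The zero-one rule: include small flies iff E₂/h₂ > λE₁/(1+λh₁). Equality gives the switch point.
λE₁h₂ = E₂ + λE₂h₁ ⇒ λ = E₂/(E₁h₂ − E₂h₁) = 2.52/(321.6 − 158.5) = 0.01545 per s.

0.015 per s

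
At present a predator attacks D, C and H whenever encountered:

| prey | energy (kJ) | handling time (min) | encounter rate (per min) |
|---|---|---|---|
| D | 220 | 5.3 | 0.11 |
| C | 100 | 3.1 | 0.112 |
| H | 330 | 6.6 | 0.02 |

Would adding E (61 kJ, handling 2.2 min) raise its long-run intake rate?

Yes

Intake rate on the current diet: R = (0.11×220 + 0.112×100 + 0.02×330) / (1 + 0.11×5.3 + 0.112×3.1 + 0.02×6.6) = 42/2.062 = 20.37 kJ/min.
E: E/h = 61/2.2 = 27.73 kJ/min.
Since 27.73 > R, including E increases the long-run rate.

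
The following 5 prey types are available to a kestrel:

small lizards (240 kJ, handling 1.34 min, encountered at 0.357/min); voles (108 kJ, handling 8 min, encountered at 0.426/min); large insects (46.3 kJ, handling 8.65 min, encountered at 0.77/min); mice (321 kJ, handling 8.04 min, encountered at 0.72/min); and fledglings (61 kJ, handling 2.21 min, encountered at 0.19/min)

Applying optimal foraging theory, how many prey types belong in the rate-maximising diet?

Rank by E/h (kJ/min): small lizards 179, mice 39.9, fledglings 27.6, voles 13.5, large insects 5.35. Include each in turn until the next type's E/h falls below the running intake rate.
Rate on top 1: 57.96. mice: 39.9 < 57.96 → exclude; stop.
Optimal diet: small lizards — 1 of 5 types.

1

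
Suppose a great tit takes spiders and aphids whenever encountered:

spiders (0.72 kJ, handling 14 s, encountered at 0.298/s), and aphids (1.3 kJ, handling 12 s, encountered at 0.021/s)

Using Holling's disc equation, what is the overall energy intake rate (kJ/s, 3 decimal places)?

R = Σλ_iE_i / (1 + Σλ_ih_i)
Numerator: 0.298×0.72 + 0.021×1.3 = 0.2419
Denominator: 1 + 0.298×14 + 0.021×12 = 5.424
R = 0.2419/5.424 = 0.04459 kJ/s

0.045 kJ/s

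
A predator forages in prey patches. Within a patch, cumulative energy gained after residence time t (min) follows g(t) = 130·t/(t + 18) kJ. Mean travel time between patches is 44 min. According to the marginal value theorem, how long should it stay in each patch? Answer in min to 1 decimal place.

Maximise g(t)/(T+t): set derivative to zero → g'(t)(T+t) = g(t).
g'(t) = 130·18/(t + 18)². Setting 130·18/(t+18)² = 130t/[(t+18)(44+t)] gives 18(44+t) = t(t+18), so t² = 18×44 = 792.
t* = √792 = 28.14 min.

28.1 min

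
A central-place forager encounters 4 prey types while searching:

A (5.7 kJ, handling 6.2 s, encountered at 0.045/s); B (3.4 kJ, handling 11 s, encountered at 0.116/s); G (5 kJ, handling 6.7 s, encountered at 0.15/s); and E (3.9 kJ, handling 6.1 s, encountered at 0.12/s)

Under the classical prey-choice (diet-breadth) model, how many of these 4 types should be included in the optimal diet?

Profitabilities (E/h, kJ/s): A 0.919, G 0.746, E 0.639, B 0.309. Add prey in this order while the next type's profitability exceeds the intake rate on those already taken.
Rate on top 1: 0.2005. G: 0.746 > 0.2005 → include.
Rate on top 2: 0.4407. E: 0.639 > 0.4407 → include.
Rate on top 3: 0.4889. B: 0.309 < 0.4889 → exclude; stop.
Optimal diet: A, G, E — 3 of 4 types.

3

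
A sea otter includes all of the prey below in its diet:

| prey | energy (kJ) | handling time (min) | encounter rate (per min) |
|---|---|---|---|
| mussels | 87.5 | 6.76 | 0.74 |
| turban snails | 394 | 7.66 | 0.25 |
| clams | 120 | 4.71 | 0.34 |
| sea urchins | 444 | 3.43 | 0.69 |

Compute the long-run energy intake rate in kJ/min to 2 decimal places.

42.94 kJ/min

R = (0.74×87.5 + 0.25×394 + 0.34×120 + 0.69×444) / (1 + 0.74×6.76 + 0.25×7.66 + 0.34×4.71 + 0.69×3.43) = 510.4/11.89 = 42.94 kJ/min.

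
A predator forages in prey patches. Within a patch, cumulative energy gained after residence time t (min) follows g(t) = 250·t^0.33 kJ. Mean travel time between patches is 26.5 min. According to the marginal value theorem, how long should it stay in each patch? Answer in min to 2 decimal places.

13.05 min

Maximise g(t)/(T+t): set derivative to zero → g'(t)(T+t) = g(t).
g'(t) = 0.33·250·t^-0.67. Setting 0.33·250·t^-0.67 = 250·t^0.33/(26.5+t) gives 0.33(26.5+t) = t, so 0.67·t = 0.33×26.5.
t* = 0.33×26.5/0.67 = 13.05 min.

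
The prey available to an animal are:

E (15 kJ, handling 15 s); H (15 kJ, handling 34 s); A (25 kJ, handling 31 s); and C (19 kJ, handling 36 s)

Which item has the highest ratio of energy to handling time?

In descending order of E/h:
E: 15/15 = 1 kJ/s
A: 25/31 = 0.806 kJ/s
C: 19/36 = 0.528 kJ/s
H: 15/34 = 0.441 kJ/s

E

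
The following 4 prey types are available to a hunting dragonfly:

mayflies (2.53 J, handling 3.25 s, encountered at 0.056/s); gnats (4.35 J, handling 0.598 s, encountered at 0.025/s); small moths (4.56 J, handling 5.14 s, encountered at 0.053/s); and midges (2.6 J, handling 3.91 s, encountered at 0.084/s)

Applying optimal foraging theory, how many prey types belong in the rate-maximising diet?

4

Rank by E/h (J/s): gnats 7.27, small moths 0.887, mayflies 0.778, midges 0.665. Include each in turn until the next type's E/h falls below the running intake rate.
Rate on top 1: 0.1071. small moths: 0.887 > 0.1071 → include.
Rate on top 2: 0.2722. mayflies: 0.778 > 0.2722 → include.
Rate on top 3: 0.3349. midges: 0.665 > 0.3349 → include.
Optimal diet: gnats, small moths, mayflies, midges — 4 of 4 types.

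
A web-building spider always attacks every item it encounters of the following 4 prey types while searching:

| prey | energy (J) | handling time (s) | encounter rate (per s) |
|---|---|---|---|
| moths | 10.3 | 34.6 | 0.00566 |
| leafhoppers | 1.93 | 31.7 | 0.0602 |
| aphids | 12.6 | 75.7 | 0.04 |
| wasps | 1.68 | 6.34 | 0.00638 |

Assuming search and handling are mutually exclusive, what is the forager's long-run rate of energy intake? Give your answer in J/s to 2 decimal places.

R = (0.00566×10.3 + 0.0602×1.93 + 0.04×12.6 + 0.00638×1.68) / (1 + 0.00566×34.6 + 0.0602×31.7 + 0.04×75.7 + 0.00638×6.34) = 0.6892/6.173 = 0.1117 J/s.

0.11 J/s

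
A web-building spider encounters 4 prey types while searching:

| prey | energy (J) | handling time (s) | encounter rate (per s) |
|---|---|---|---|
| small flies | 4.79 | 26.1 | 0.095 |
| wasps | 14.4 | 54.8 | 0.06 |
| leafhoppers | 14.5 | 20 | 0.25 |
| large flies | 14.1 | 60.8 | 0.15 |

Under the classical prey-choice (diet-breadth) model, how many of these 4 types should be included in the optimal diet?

1

Rank by E/h (J/s): leafhoppers 0.725, wasps 0.263, large flies 0.232, small flies 0.184. Include each in turn until the next type's E/h falls below the running intake rate.
Rate on top 1: 0.6042. wasps: 0.263 < 0.6042 → exclude; stop.
Optimal diet: leafhoppers — 1 of 4 types.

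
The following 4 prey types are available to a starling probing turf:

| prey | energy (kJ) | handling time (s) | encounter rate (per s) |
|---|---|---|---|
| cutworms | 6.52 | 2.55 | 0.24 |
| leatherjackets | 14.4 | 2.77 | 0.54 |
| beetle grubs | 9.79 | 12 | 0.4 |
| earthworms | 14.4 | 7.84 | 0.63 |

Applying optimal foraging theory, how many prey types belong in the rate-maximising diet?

1

Rank by E/h (kJ/s): leatherjackets 5.2, cutworms 2.56, earthworms 1.84, beetle grubs 0.816. Include each in turn until the next type's E/h falls below the running intake rate.
Rate on top 1: 3.116. cutworms: 2.56 < 3.116 → exclude; stop.
Optimal diet: leatherjackets — 1 of 4 types.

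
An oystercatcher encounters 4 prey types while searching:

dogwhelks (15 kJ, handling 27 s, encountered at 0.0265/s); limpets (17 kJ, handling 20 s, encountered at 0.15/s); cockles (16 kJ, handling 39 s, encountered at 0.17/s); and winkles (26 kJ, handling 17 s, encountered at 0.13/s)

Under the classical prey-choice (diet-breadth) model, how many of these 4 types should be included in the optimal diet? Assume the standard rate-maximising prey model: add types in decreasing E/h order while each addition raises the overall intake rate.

Rank by E/h (kJ/s): winkles 1.53, limpets 0.85, dogwhelks 0.556, cockles 0.41. Include each in turn until the next type's E/h falls below the running intake rate.
Rate on top 1: 1.053. limpets: 0.85 < 1.053 → exclude; stop.
Optimal diet: winkles — 1 of 4 types.

1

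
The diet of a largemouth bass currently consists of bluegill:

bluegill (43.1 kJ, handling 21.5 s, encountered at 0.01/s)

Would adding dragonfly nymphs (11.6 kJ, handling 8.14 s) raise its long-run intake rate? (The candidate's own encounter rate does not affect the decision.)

Intake rate on the current diet: R = (0.01×43.1) / (1 + 0.01×21.5) = 0.431/1.215 = 0.3547 kJ/s.
dragonfly nymphs: E/h = 11.6/8.14 = 1.425 kJ/s.
Since 1.425 > R, including dragonfly nymphs increases the long-run rate.

Yes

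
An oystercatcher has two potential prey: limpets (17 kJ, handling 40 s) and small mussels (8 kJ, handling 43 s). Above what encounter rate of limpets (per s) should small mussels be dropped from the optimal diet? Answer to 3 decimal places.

Drop small mussels once their profitability E₂/h₂ falls below the rate achievable on limpets alone: E₂/h₂ = λE₁/(1 + λh₁).
Solve for λ: λE₁h₂ = E₂(1 + λh₁) → λ(E₁h₂ − E₂h₁) = E₂ → λ = E₂/(E₁h₂ − E₂h₁).
λ = 8/(17×43 − 8×40) = 8/411 = 0.01946 per s.

0.019 per s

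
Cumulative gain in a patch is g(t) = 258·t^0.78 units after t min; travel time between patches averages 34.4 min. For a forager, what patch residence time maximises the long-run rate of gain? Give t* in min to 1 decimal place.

122.0 min

By the marginal value theorem, leave when the instantaneous gain rate g'(t) equals the habitat-wide average g(t)/(T + t).
g'(t) = 0.78·258·t^-0.22. Setting 0.78·258·t^-0.22 = 258·t^0.78/(34.4+t) gives 0.78(34.4+t) = t, so 0.22·t = 0.78×34.4.
t* = 0.78×34.4/0.22 = 122 min.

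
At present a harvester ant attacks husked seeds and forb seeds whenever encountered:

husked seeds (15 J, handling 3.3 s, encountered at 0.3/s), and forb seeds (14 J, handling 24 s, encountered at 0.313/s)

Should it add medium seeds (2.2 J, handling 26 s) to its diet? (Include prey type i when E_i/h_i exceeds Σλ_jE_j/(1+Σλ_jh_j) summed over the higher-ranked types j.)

Intake rate on the current diet: R = (0.3×15 + 0.313×14) / (1 + 0.3×3.3 + 0.313×24) = 8.882/9.502 = 0.9348 J/s.
Profitability of medium seeds: 2.2/26 = 0.08462 J/s.
Since 0.08462 < R, time spent handling medium seeds is better spent searching.

No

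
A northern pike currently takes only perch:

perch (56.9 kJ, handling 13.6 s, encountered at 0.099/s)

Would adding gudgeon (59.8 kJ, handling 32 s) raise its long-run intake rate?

No

Intake rate on the current diet: R = (0.099×56.9) / (1 + 0.099×13.6) = 5.633/2.346 = 2.401 kJ/s.
Profitability of gudgeon: 59.8/32 = 1.869 kJ/s.
Since 1.869 < R, time spent handling gudgeon is better spent searching.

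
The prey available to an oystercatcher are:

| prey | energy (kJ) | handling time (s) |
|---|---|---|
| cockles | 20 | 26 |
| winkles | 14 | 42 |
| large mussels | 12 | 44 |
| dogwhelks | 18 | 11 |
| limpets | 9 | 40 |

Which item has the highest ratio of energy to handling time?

dogwhelks

Profitability E/h (kJ/s): cockles = 20/26 = 0.769, winkles = 14/42 = 0.333, large mussels = 12/44 = 0.273, dogwhelks = 18/11 = 1.64, limpets = 9/40 = 0.225.
Ranked: dogwhelks > cockles > winkles > large mussels > limpets.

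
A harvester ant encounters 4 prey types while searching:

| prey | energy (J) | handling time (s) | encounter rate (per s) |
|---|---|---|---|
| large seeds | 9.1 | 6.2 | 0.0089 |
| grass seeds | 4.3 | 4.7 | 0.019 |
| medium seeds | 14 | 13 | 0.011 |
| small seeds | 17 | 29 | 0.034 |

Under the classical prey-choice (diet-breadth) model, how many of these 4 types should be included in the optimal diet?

4

Profitabilities (E/h, J/s): large seeds 1.47, medium seeds 1.08, grass seeds 0.915, small seeds 0.586. Add prey in this order while the next type's profitability exceeds the intake rate on those already taken.
Rate on top 1: 0.07675. medium seeds: 1.08 > 0.07675 → include.
Rate on top 2: 0.1961. grass seeds: 0.915 > 0.1961 → include.
Rate on top 3: 0.246. small seeds: 0.586 > 0.246 → include.
Optimal diet: large seeds, medium seeds, grass seeds, small seeds — 4 of 4 types.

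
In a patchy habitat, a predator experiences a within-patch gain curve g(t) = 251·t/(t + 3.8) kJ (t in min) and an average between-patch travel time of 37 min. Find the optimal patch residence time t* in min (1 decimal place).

11.9 min

Maximise g(t)/(T+t): set derivative to zero → g'(t)(T+t) = g(t).
g'(t) = 251·3.8/(t + 3.8)². Setting 251·3.8/(t+3.8)² = 251t/[(t+3.8)(37+t)] gives 3.8(37+t) = t(t+3.8), so t² = 3.8×37 = 140.6.
t* = √140.6 = 11.86 min.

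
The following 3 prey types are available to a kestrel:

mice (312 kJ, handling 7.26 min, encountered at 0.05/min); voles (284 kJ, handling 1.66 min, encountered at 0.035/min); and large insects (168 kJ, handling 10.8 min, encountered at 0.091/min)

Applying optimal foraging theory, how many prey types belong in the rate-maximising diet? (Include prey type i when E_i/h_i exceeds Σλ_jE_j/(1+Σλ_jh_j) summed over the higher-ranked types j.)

Profitabilities (E/h, kJ/min): voles 171, mice 43, large insects 15.6. Add prey in this order while the next type's profitability exceeds the intake rate on those already taken.
Rate on top 1: 9.394. mice: 43 > 9.394 → include.
Rate on top 2: 17.97. large insects: 15.6 < 17.97 → exclude; stop.
Optimal diet: voles, mice — 2 of 3 types.

2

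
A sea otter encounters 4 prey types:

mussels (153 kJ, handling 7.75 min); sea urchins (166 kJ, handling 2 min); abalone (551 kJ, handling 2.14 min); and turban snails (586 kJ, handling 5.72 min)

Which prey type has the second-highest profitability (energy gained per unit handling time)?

In descending order of E/h:
abalone: 551/2.14 = 257 kJ/min
turban snails: 586/5.72 = 102 kJ/min
sea urchins: 166/2 = 83 kJ/min
mussels: 153/7.75 = 19.7 kJ/min

turban snails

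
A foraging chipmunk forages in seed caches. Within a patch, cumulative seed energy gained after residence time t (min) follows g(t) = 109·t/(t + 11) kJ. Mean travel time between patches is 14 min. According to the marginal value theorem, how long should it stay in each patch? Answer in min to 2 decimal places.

12.41 min

By the marginal value theorem, leave when the instantaneous gain rate g'(t) equals the habitat-wide average g(t)/(T + t).
g'(t) = 109·11/(t + 11)². Setting 109·11/(t+11)² = 109t/[(t+11)(14+t)] gives 11(14+t) = t(t+11), so t² = 11×14 = 154.
t* = √154 = 12.41 min.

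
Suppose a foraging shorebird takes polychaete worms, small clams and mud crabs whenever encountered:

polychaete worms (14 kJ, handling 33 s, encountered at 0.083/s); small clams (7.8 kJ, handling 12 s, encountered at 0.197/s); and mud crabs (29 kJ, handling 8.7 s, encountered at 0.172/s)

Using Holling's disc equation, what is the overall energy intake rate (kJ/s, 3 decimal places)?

1.011 kJ/s

R = Σλ_iE_i / (1 + Σλ_ih_i)
Numerator: 0.083×14 + 0.197×7.8 + 0.172×29 = 7.687
Denominator: 1 + 0.083×33 + 0.197×12 + 0.172×8.7 = 7.599
R = 7.687/7.599 = 1.011 kJ/s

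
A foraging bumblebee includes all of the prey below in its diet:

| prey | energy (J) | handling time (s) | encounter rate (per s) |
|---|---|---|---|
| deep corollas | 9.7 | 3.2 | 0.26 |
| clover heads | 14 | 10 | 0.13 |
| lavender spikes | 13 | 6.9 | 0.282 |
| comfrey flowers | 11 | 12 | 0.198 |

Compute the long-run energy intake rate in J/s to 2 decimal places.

Energy encountered per unit search time: 0.26×9.7 + 0.13×14 + 0.282×13 + 0.198×11 = 10.19 J/s.
Handling time per unit search time: 0.26×3.2 + 0.13×10 + 0.282×6.9 + 0.198×12 = 6.454.
Rate = 10.19/(1 + 6.454) = 1.367 J/s.

1.37 J/s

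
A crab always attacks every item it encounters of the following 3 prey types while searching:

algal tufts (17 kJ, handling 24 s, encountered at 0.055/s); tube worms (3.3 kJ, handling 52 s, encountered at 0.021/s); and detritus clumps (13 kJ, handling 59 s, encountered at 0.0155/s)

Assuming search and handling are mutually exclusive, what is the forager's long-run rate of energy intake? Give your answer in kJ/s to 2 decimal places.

0.28 kJ/s

R = Σλ_iE_i / (1 + Σλ_ih_i)
Numerator: 0.055×17 + 0.021×3.3 + 0.0155×13 = 1.206
Denominator: 1 + 0.055×24 + 0.021×52 + 0.0155×59 = 4.327
R = 1.206/4.327 = 0.2787 kJ/s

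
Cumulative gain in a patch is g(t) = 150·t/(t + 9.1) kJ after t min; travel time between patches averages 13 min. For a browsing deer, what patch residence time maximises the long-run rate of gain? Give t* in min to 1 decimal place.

10.9 min

Maximise g(t)/(T+t): set derivative to zero → g'(t)(T+t) = g(t).
g'(t) = 150·9.1/(t + 9.1)². Setting 150·9.1/(t+9.1)² = 150t/[(t+9.1)(13+t)] gives 9.1(13+t) = t(t+9.1), so t² = 9.1×13 = 118.3.
t* = √118.3 = 10.88 min.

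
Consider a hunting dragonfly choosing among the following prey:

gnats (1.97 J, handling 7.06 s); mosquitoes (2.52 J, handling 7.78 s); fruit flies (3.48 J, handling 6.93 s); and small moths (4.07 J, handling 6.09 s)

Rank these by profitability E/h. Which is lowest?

In descending order of E/h:
small moths: 4.07/6.09 = 0.668 J/s
fruit flies: 3.48/6.93 = 0.502 J/s
mosquitoes: 2.52/7.78 = 0.324 J/s
gnats: 1.97/7.06 = 0.279 J/s

gnats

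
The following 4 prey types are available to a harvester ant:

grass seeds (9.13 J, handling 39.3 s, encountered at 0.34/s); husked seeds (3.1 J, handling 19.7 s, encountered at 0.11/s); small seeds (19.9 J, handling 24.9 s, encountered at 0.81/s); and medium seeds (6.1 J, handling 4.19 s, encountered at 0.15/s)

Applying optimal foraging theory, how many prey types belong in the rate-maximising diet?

Rank by E/h (J/s): medium seeds 1.46, small seeds 0.799, grass seeds 0.232, husked seeds 0.157. Include each in turn until the next type's E/h falls below the running intake rate.
Rate on top 1: 0.5619. small seeds: 0.799 > 0.5619 → include.
Rate on top 2: 0.7815. grass seeds: 0.232 < 0.7815 → exclude; stop.
Optimal diet: medium seeds, small seeds — 2 of 4 types.

2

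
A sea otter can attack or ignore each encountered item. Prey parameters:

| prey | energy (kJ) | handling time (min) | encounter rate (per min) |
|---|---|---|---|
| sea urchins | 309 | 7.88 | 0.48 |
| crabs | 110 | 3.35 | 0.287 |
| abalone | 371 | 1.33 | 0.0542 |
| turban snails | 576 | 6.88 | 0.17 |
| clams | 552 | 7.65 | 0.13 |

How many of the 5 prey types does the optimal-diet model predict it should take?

Rank by E/h (kJ/min): abalone 279, turban snails 83.7, clams 72.2, sea urchins 39.2, crabs 32.8. Include each in turn until the next type's E/h falls below the running intake rate.
Rate on top 1: 18.76. turban snails: 83.7 > 18.76 → include.
Rate on top 2: 52.65. clams: 72.2 > 52.65 → include.
Rate on top 3: 58.65. sea urchins: 39.2 < 58.65 → exclude; stop.
Optimal diet: abalone, turban snails, clams — 3 of 5 types.

3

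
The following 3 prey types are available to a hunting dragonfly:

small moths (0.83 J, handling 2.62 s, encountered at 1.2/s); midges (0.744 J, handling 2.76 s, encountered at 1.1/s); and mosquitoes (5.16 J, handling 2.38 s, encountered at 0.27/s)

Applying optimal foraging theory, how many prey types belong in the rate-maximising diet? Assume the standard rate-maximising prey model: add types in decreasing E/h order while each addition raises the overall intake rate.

1

E/h in descending order: mosquitoes 2.17, small moths 0.317, midges 0.27 J/s. The optimal diet is the largest prefix of this list for which every included type satisfies E_i/h_i > R on the types above it.
Rate on top 1: 0.8482. small moths: 0.317 < 0.8482 → exclude; stop.
Optimal diet: mosquitoes — 1 of 3 types.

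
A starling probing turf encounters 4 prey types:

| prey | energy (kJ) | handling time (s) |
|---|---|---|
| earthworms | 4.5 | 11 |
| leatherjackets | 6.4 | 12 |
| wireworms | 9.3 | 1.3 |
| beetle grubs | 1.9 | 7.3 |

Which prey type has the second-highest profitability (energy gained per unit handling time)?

leatherjackets

In descending order of E/h:
wireworms: 9.3/1.3 = 7.15 kJ/s
leatherjackets: 6.4/12 = 0.533 kJ/s
earthworms: 4.5/11 = 0.409 kJ/s
beetle grubs: 1.9/7.3 = 0.26 kJ/s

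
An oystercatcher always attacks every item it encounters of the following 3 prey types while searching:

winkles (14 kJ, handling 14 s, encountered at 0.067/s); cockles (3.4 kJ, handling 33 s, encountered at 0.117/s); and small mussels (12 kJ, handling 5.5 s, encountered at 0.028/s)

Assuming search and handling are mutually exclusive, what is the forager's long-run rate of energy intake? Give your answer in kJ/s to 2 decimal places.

0.28 kJ/s

R = Σλ_iE_i / (1 + Σλ_ih_i)
Numerator: 0.067×14 + 0.117×3.4 + 0.028×12 = 1.672
Denominator: 1 + 0.067×14 + 0.117×33 + 0.028×5.5 = 5.953
R = 1.672/5.953 = 0.2808 kJ/s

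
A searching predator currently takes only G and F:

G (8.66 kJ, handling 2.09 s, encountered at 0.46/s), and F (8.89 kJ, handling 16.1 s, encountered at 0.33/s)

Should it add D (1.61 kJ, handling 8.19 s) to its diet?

No

Intake rate on the current diet: R = (0.46×8.66 + 0.33×8.89) / (1 + 0.46×2.09 + 0.33×16.1) = 6.917/7.274 = 0.9509 kJ/s.
Profitability of D: 1.61/8.19 = 0.1966 kJ/s.
Since 0.1966 < R, time spent handling D is better spent searching.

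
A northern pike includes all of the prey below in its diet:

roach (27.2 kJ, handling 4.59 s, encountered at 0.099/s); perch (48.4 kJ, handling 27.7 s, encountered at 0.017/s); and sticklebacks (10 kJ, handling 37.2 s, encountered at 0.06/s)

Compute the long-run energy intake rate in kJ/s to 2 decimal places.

R = (0.099×27.2 + 0.017×48.4 + 0.06×10) / (1 + 0.099×4.59 + 0.017×27.7 + 0.06×37.2) = 4.116/4.157 = 0.99 kJ/s.

0.99 kJ/s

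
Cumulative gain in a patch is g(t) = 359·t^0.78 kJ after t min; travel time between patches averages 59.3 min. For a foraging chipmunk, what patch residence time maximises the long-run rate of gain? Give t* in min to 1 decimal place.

Maximise g(t)/(T+t): set derivative to zero → g'(t)(T+t) = g(t).
g'(t) = 0.78·359·t^-0.22. Setting 0.78·359·t^-0.22 = 359·t^0.78/(59.3+t) gives 0.78(59.3+t) = t, so 0.22·t = 0.78×59.3.
t* = 0.78×59.3/0.22 = 210.2 min.

210.2 min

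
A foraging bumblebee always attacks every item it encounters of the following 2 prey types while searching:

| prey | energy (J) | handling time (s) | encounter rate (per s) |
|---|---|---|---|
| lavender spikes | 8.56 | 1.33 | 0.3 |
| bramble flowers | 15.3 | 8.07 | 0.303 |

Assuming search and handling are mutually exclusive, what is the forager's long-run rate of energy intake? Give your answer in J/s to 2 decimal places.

R = Σλ_iE_i / (1 + Σλ_ih_i)
Numerator: 0.3×8.56 + 0.303×15.3 = 7.204
Denominator: 1 + 0.3×1.33 + 0.303×8.07 = 3.844
R = 7.204/3.844 = 1.874 J/s

1.87 J/s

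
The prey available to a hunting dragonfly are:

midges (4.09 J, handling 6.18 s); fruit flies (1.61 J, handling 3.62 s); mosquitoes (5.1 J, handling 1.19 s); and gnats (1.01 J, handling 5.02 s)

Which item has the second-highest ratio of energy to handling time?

midges

Profitability E/h (J/s): midges = 4.09/6.18 = 0.662, fruit flies = 1.61/3.62 = 0.445, mosquitoes = 5.1/1.19 = 4.29, gnats = 1.01/5.02 = 0.201.
Ranked: mosquitoes > midges > fruit flies > gnats.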